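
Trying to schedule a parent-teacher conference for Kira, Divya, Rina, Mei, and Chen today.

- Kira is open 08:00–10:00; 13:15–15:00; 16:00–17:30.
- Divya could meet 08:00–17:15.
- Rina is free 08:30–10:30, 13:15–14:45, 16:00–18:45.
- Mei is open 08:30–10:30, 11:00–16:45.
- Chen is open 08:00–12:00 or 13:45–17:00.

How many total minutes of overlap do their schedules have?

195

Kira ∩ Divya: 08:00-10:00, 13:15-15:00, 16:00-17:15.
Kira ∩ Divya ∩ Rina: 08:30-10:00, 13:15-14:45, 16:00-17:15.
Kira ∩ Divya ∩ Rina ∩ Mei: 08:30-10:00, 13:15-14:45, 16:00-16:45.
Kira ∩ Divya ∩ Rina ∩ Mei ∩ Chen: 08:30-10:00, 13:45-14:45, 16:00-16:45.
So the common availability across everyone is 08:30-10:00, 13:45-14:45, 16:00-16:45.
Summing the common windows: 90 + 60 + 45 = 195 minutes.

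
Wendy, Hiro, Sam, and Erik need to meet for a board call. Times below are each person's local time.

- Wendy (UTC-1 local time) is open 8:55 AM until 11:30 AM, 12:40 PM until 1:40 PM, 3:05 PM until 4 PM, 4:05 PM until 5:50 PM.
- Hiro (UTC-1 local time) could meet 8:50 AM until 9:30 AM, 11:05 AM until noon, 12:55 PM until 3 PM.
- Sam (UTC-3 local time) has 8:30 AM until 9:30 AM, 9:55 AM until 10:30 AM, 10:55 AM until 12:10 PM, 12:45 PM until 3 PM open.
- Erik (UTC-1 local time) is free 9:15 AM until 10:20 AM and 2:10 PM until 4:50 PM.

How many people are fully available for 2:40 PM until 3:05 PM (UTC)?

2

Wendy in UTC: 09:55-12:30, 13:40-14:40, 16:05-17:00, 17:05-18:50 (add 1h to convert from UTC-1).
Hiro in UTC: 09:50-10:30, 12:05-13:00, 13:55-16:00 (add 1h to convert from UTC-1).
Sam in UTC: 11:30-12:30, 12:55-13:30, 13:55-15:10, 15:45-18:00 (add 3h to convert from UTC-3).
Erik in UTC: 10:15-11:20, 15:10-17:50 (add 1h to convert from UTC-1).
Hiro and Sam can make the full 14:40-15:05 slot — that's 2.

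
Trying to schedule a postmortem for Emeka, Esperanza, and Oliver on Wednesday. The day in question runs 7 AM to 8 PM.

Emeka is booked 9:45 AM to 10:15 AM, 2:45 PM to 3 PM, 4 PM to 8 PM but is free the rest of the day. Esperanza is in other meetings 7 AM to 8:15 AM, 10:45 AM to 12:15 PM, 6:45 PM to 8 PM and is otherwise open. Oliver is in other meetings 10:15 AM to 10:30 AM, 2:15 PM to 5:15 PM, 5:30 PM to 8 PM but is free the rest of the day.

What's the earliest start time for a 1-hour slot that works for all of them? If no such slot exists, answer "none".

08:15

Emeka free: 07:00-09:45, 10:15-14:45, 15:00-16:00 (invert busy blocks within the working day).
Esperanza free: 08:15-10:45, 12:15-18:45 (invert busy blocks within the working day).
Oliver free: 07:00-10:15, 10:30-14:15, 17:15-17:30 (invert busy blocks within the working day).
Emeka ∩ Esperanza: 08:15-09:45, 10:15-10:45, 12:15-14:45, 15:00-16:00.
Emeka ∩ Esperanza ∩ Oliver: 08:15-09:45, 10:30-10:45, 12:15-14:15.
The first common window of at least 60 minutes is 08:15-09:45, so the earliest start is 08:15.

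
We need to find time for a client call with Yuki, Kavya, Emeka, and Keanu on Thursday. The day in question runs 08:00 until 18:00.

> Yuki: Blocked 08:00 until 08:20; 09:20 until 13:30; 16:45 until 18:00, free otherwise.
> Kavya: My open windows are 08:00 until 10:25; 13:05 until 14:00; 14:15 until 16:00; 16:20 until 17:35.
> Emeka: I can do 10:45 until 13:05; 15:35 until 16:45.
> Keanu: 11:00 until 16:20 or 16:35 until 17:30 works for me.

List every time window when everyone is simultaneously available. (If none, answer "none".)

15:35-16:00, 16:35-16:45

Yuki free: 08:20-09:20, 13:30-16:45 (invert busy blocks within the working day).
Kavya free: 08:00-10:25, 13:05-14:00, 14:15-16:00, 16:20-17:35.
Emeka free: 10:45-13:05, 15:35-16:45.
Keanu free: 11:00-16:20, 16:35-17:30.
Yuki ∩ Kavya: 08:20-09:20, 13:30-14:00, 14:15-16:00, 16:20-16:45.
Yuki ∩ Kavya ∩ Emeka: 15:35-16:00, 16:20-16:45.
Yuki ∩ Kavya ∩ Emeka ∩ Keanu: 15:35-16:00, 16:35-16:45.
So the common availability across everyone is 15:35-16:00, 16:35-16:45.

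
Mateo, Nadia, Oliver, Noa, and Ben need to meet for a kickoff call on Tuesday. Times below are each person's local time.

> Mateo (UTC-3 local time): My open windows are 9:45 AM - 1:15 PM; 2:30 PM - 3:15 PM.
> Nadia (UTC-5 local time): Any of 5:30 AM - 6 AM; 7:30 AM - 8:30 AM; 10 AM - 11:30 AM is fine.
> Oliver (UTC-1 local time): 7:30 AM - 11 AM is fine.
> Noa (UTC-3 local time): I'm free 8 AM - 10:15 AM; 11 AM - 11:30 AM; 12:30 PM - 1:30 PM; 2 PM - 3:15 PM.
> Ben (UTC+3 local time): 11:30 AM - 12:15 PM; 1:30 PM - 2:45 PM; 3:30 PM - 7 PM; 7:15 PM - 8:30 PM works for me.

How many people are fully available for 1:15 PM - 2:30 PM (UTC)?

2

Mateo in UTC: 12:45-16:15, 17:30-18:15 (add 3h to convert from UTC-3).
Nadia in UTC: 10:30-11:00, 12:30-13:30, 15:00-16:30 (add 5h to convert from UTC-5).
Oliver in UTC: 08:30-12:00 (add 1h to convert from UTC-1).
Noa in UTC: 11:00-13:15, 14:00-14:30, 15:30-16:30, 17:00-18:15 (add 3h to convert from UTC-3).
Ben in UTC: 08:30-09:15, 10:30-11:45, 12:30-16:00, 16:15-17:30 (subtract 3h to convert from UTC+3).
Mateo and Ben can make the full 13:15-14:30 slot — that's 2.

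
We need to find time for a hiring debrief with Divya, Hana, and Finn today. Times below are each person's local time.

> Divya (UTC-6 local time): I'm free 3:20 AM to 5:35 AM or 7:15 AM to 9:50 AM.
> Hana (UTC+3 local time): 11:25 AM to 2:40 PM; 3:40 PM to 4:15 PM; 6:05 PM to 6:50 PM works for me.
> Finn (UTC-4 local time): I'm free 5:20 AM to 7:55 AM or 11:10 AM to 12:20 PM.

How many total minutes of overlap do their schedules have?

Divya in UTC: 09:20-11:35, 13:15-15:50 (add 6h to convert from UTC-6).
Hana in UTC: 08:25-11:40, 12:40-13:15, 15:05-15:50 (subtract 3h to convert from UTC+3).
Finn in UTC: 09:20-11:55, 15:10-16:20 (add 4h to convert from UTC-4).
Divya ∩ Hana: 09:20-11:35, 15:05-15:50.
Divya ∩ Hana ∩ Finn: 09:20-11:35, 15:10-15:50.
Those are the intersection windows.
Summing the common windows: 135 + 40 = 175 minutes.

175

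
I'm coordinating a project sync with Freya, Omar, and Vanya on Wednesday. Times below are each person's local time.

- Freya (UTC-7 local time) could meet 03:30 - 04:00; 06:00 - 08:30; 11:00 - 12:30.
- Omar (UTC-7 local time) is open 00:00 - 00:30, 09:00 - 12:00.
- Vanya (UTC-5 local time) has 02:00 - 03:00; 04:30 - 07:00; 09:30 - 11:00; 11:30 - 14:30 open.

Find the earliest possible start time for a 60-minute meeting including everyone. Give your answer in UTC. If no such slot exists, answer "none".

18:00

Freya in UTC: 10:30-11:00, 13:00-15:30, 18:00-19:30 (add 7h to convert from UTC-7).
Omar in UTC: 07:00-07:30, 16:00-19:00 (add 7h to convert from UTC-7).
Vanya in UTC: 07:00-08:00, 09:30-12:00, 14:30-16:00, 16:30-19:30 (add 5h to convert from UTC-5).
Freya ∩ Omar: 18:00-19:00.
Freya ∩ Omar ∩ Vanya: 18:00-19:00.
The first common window of at least 60 minutes is 18:00-19:00, so the earliest start is 18:00.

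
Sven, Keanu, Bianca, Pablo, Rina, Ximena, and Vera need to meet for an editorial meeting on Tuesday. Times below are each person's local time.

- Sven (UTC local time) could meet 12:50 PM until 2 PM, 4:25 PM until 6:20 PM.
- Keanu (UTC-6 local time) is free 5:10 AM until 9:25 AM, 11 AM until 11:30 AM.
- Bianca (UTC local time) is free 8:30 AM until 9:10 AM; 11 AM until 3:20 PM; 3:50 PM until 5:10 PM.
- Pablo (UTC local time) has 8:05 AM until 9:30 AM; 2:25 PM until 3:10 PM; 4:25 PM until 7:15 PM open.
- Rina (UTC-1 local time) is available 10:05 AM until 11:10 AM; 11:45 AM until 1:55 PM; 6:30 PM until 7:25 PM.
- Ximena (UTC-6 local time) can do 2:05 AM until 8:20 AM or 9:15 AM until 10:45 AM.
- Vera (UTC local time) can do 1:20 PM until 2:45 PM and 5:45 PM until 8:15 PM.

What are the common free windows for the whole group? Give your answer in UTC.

none

Sven in UTC: 12:50-14:00, 16:25-18:20.
Keanu in UTC: 11:10-15:25, 17:00-17:30 (add 6h to convert from UTC-6).
Bianca in UTC: 08:30-09:10, 11:00-15:20, 15:50-17:10.
Pablo in UTC: 08:05-09:30, 14:25-15:10, 16:25-19:15.
Rina in UTC: 11:05-12:10, 12:45-14:55, 19:30-20:25 (add 1h to convert from UTC-1).
Ximena in UTC: 08:05-14:20, 15:15-16:45 (add 6h to convert from UTC-6).
Vera in UTC: 13:20-14:45, 17:45-20:15.
Sven ∩ Keanu: 12:50-14:00, 17:00-17:30.
Sven ∩ Keanu ∩ Bianca: 12:50-14:00, 17:00-17:10.
Sven ∩ Keanu ∩ Bianca ∩ Pablo: 17:00-17:10.
Sven ∩ Keanu ∩ Bianca ∩ Pablo ∩ Rina: ∅.
Sven ∩ Keanu ∩ Bianca ∩ Pablo ∩ Rina ∩ Ximena: ∅.
Sven ∩ Keanu ∩ Bianca ∩ Pablo ∩ Rina ∩ Ximena ∩ Vera: ∅.
There is no time when everyone is free.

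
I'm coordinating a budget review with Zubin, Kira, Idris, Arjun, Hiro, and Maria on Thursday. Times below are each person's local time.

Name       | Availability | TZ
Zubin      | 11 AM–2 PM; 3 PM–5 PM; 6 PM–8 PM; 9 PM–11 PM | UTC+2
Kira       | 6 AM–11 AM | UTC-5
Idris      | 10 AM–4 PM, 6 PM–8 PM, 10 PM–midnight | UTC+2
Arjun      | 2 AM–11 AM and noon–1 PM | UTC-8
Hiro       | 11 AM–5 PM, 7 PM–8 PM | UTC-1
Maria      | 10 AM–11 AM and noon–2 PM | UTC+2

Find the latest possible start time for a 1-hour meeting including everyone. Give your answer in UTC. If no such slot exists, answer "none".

Zubin in UTC: 09:00-12:00, 13:00-15:00, 16:00-18:00, 19:00-21:00 (subtract 2h to convert from UTC+2).
Kira in UTC: 11:00-16:00 (add 5h to convert from UTC-5).
Idris in UTC: 08:00-14:00, 16:00-18:00, 20:00-22:00 (subtract 2h to convert from UTC+2).
Arjun in UTC: 10:00-19:00, 20:00-21:00 (add 8h to convert from UTC-8).
Hiro in UTC: 12:00-18:00, 20:00-21:00 (add 1h to convert from UTC-1).
Maria in UTC: 08:00-09:00, 10:00-12:00 (subtract 2h to convert from UTC+2).
Zubin ∩ Kira: 11:00-12:00, 13:00-15:00.
Zubin ∩ Kira ∩ Idris: 11:00-12:00, 13:00-14:00.
Zubin ∩ Kira ∩ Idris ∩ Arjun: 11:00-12:00, 13:00-14:00.
Zubin ∩ Kira ∩ Idris ∩ Arjun ∩ Hiro: 13:00-14:00.
Zubin ∩ Kira ∩ Idris ∩ Arjun ∩ Hiro ∩ Maria: ∅.
There is no time when everyone is free.
No common window is at least 60 minutes long.

none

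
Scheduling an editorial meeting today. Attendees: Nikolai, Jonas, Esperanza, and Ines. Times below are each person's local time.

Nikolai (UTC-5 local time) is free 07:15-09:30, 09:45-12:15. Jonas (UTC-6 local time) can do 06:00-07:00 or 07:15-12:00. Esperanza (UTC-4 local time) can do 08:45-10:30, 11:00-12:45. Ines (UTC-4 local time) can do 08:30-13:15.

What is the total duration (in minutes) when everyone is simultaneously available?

Nikolai in UTC: 12:15-14:30, 14:45-17:15 (add 5h to convert from UTC-5).
Jonas in UTC: 12:00-13:00, 13:15-18:00 (add 6h to convert from UTC-6).
Esperanza in UTC: 12:45-14:30, 15:00-16:45 (add 4h to convert from UTC-4).
Ines in UTC: 12:30-17:15 (add 4h to convert from UTC-4).
Nikolai ∩ Jonas: 12:15-13:00, 13:15-14:30, 14:45-17:15.
Nikolai ∩ Jonas ∩ Esperanza: 12:45-13:00, 13:15-14:30, 15:00-16:45.
Nikolai ∩ Jonas ∩ Esperanza ∩ Ines: 12:45-13:00, 13:15-14:30, 15:00-16:45.
Those are the intersection windows.
Summing the common windows: 15 + 75 + 105 = 195 minutes.

195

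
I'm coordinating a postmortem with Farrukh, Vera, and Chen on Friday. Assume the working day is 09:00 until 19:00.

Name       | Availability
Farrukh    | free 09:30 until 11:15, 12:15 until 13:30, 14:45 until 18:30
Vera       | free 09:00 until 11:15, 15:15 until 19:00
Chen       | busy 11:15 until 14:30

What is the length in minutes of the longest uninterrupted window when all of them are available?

Farrukh free: 09:30-11:15, 12:15-13:30, 14:45-18:30.
Vera free: 09:00-11:15, 15:15-19:00.
Chen free: 09:00-11:15, 14:30-19:00 (invert busy blocks within the working day).
Farrukh ∩ Vera: 09:30-11:15, 15:15-18:30.
Farrukh ∩ Vera ∩ Chen: 09:30-11:15, 15:15-18:30.
So the common availability across everyone is 09:30-11:15, 15:15-18:30.
The longest is 15:15-18:30 at 195 minutes.

195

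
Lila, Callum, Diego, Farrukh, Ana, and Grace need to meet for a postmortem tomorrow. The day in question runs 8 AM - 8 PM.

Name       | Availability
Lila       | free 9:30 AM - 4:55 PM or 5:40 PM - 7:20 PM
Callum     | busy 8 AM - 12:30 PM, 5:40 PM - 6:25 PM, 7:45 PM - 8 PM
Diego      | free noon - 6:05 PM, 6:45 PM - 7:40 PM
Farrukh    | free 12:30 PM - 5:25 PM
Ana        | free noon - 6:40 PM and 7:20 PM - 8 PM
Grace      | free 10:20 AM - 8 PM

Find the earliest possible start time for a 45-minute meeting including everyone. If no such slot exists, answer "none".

12:30

Lila free: 09:30-16:55, 17:40-19:20.
Callum free: 12:30-17:40, 18:25-19:45 (invert busy blocks within the working day).
Diego free: 12:00-18:05, 18:45-19:40.
Farrukh free: 12:30-17:25.
Ana free: 12:00-18:40, 19:20-20:00.
Grace free: 10:20-20:00.
Lila ∩ Callum: 12:30-16:55, 18:25-19:20.
Lila ∩ Callum ∩ Diego: 12:30-16:55, 18:45-19:20.
Lila ∩ Callum ∩ Diego ∩ Farrukh: 12:30-16:55.
Lila ∩ Callum ∩ Diego ∩ Farrukh ∩ Ana: 12:30-16:55.
Lila ∩ Callum ∩ Diego ∩ Farrukh ∩ Ana ∩ Grace: 12:30-16:55.
So the common availability across everyone is 12:30-16:55.
The first common window of at least 45 minutes is 12:30-16:55, so the earliest start is 12:30.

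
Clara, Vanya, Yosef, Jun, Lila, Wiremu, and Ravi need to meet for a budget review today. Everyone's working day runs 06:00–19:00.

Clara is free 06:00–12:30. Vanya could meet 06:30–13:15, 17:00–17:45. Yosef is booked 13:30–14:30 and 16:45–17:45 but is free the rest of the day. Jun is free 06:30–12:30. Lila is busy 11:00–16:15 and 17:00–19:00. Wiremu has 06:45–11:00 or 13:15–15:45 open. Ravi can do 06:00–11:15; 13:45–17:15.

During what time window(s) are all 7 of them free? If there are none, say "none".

Clara free: 06:00-12:30.
Vanya free: 06:30-13:15, 17:00-17:45.
Yosef free: 06:00-13:30, 14:30-16:45, 17:45-19:00 (invert busy blocks within the working day).
Jun free: 06:30-12:30.
Lila free: 06:00-11:00, 16:15-17:00 (invert busy blocks within the working day).
Wiremu free: 06:45-11:00, 13:15-15:45.
Ravi free: 06:00-11:15, 13:45-17:15.
Clara ∩ Vanya: 06:30-12:30.
Clara ∩ Vanya ∩ Yosef: 06:30-12:30.
Clara ∩ Vanya ∩ Yosef ∩ Jun: 06:30-12:30.
Clara ∩ Vanya ∩ Yosef ∩ Jun ∩ Lila: 06:30-11:00.
Clara ∩ Vanya ∩ Yosef ∩ Jun ∩ Lila ∩ Wiremu: 06:45-11:00.
Clara ∩ Vanya ∩ Yosef ∩ Jun ∩ Lila ∩ Wiremu ∩ Ravi: 06:45-11:00.
So the common availability across everyone is 06:45-11:00.

06:45-11:00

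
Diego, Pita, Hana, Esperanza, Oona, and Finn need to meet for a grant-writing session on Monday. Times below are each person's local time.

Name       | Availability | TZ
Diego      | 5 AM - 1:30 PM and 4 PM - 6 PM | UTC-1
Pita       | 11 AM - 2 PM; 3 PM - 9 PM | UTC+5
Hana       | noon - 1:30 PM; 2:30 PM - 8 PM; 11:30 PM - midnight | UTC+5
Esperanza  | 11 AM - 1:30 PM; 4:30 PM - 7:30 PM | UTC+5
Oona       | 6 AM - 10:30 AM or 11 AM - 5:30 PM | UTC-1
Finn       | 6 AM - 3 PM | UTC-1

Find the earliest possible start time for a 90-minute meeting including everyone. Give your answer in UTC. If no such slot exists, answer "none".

07:00

Diego in UTC: 06:00-14:30, 17:00-19:00 (add 1h to convert from UTC-1).
Pita in UTC: 06:00-09:00, 10:00-16:00 (subtract 5h to convert from UTC+5).
Hana in UTC: 07:00-08:30, 09:30-15:00, 18:30-19:00 (subtract 5h to convert from UTC+5).
Esperanza in UTC: 06:00-08:30, 11:30-14:30 (subtract 5h to convert from UTC+5).
Oona in UTC: 07:00-11:30, 12:00-18:30 (add 1h to convert from UTC-1).
Finn in UTC: 07:00-16:00 (add 1h to convert from UTC-1).
Diego ∩ Pita: 06:00-09:00, 10:00-14:30.
Diego ∩ Pita ∩ Hana: 07:00-08:30, 10:00-14:30.
Diego ∩ Pita ∩ Hana ∩ Esperanza: 07:00-08:30, 11:30-14:30.
Diego ∩ Pita ∩ Hana ∩ Esperanza ∩ Oona: 07:00-08:30, 12:00-14:30.
Diego ∩ Pita ∩ Hana ∩ Esperanza ∩ Oona ∩ Finn: 07:00-08:30, 12:00-14:30.
The first common window of at least 90 minutes is 07:00-08:30, so the earliest start is 07:00.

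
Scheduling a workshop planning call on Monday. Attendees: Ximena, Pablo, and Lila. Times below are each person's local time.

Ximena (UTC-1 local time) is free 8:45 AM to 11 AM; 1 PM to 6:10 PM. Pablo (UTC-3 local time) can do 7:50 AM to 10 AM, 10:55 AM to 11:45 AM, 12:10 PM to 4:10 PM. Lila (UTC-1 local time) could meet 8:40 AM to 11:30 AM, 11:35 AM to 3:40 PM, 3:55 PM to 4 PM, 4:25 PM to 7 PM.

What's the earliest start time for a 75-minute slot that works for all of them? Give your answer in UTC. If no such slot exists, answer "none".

Ximena in UTC: 09:45-12:00, 14:00-19:10 (add 1h to convert from UTC-1).
Pablo in UTC: 10:50-13:00, 13:55-14:45, 15:10-19:10 (add 3h to convert from UTC-3).
Lila in UTC: 09:40-12:30, 12:35-16:40, 16:55-17:00, 17:25-20:00 (add 1h to convert from UTC-1).
Ximena ∩ Pablo: 10:50-12:00, 14:00-14:45, 15:10-19:10.
Ximena ∩ Pablo ∩ Lila: 10:50-12:00, 14:00-14:45, 15:10-16:40, 16:55-17:00, 17:25-19:10.
The first common window of at least 75 minutes is 15:10-16:40, so the earliest start is 15:10.

15:10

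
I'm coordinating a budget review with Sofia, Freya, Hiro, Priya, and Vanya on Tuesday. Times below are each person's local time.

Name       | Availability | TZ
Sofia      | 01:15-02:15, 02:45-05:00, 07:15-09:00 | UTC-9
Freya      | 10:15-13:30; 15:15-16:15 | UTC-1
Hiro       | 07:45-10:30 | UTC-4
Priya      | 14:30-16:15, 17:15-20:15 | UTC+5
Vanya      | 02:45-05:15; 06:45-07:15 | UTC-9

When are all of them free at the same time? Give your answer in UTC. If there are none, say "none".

Sofia in UTC: 10:15-11:15, 11:45-14:00, 16:15-18:00 (add 9h to convert from UTC-9).
Freya in UTC: 11:15-14:30, 16:15-17:15 (add 1h to convert from UTC-1).
Hiro in UTC: 11:45-14:30 (add 4h to convert from UTC-4).
Priya in UTC: 09:30-11:15, 12:15-15:15 (subtract 5h to convert from UTC+5).
Vanya in UTC: 11:45-14:15, 15:45-16:15 (add 9h to convert from UTC-9).
Sofia ∩ Freya: 11:45-14:00, 16:15-17:15.
Sofia ∩ Freya ∩ Hiro: 11:45-14:00.
Sofia ∩ Freya ∩ Hiro ∩ Priya: 12:15-14:00.
Sofia ∩ Freya ∩ Hiro ∩ Priya ∩ Vanya: 12:15-14:00.

12:15-14:00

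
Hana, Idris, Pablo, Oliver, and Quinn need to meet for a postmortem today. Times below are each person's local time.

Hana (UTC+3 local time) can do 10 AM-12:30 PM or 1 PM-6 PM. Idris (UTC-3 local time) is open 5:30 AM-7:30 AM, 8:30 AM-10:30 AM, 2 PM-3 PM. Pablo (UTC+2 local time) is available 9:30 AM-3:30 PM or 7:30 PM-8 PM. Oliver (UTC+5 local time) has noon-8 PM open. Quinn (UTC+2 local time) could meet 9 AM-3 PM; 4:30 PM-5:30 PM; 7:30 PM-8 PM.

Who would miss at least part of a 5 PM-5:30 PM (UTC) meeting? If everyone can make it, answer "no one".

Hana in UTC: 07:00-09:30, 10:00-15:00 (subtract 3h to convert from UTC+3).
Idris in UTC: 08:30-10:30, 11:30-13:30, 17:00-18:00 (add 3h to convert from UTC-3).
Pablo in UTC: 07:30-13:30, 17:30-18:00 (subtract 2h to convert from UTC+2).
Oliver in UTC: 07:00-15:00 (subtract 5h to convert from UTC+5).
Quinn in UTC: 07:00-13:00, 14:30-15:30, 17:30-18:00 (subtract 2h to convert from UTC+2).
Hana: not fully free for 17:00-17:30. Idris: free for 17:00-17:30. Pablo: not fully free for 17:00-17:30. Oliver: not fully free for 17:00-17:30. Quinn: not fully free for 17:00-17:30.

Hana, Oliver, Pablo, Quinn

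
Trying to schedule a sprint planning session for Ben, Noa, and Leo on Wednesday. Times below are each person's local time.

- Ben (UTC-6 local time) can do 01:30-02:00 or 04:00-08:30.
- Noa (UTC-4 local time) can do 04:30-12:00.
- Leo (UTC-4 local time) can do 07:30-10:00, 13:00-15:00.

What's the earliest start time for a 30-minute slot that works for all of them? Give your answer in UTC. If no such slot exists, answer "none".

11:30

Ben in UTC: 07:30-08:00, 10:00-14:30 (add 6h to convert from UTC-6).
Noa in UTC: 08:30-16:00 (add 4h to convert from UTC-4).
Leo in UTC: 11:30-14:00, 17:00-19:00 (add 4h to convert from UTC-4).
Ben ∩ Noa: 10:00-14:30.
Ben ∩ Noa ∩ Leo: 11:30-14:00.
So the common availability across everyone is 11:30-14:00.
The first common window of at least 30 minutes is 11:30-14:00, so the earliest start is 11:30.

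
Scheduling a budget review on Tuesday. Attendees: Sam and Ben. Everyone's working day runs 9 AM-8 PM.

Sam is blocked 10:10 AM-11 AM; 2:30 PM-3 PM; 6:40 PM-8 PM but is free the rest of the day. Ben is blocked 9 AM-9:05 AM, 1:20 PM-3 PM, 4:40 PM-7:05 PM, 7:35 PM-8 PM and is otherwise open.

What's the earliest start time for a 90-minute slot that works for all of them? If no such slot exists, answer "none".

11:00

Sam free: 09:00-10:10, 11:00-14:30, 15:00-18:40 (invert busy blocks within the working day).
Ben free: 09:05-13:20, 15:00-16:40, 19:05-19:35 (invert busy blocks within the working day).
Sam ∩ Ben: 09:05-10:10, 11:00-13:20, 15:00-16:40.
The first common window of at least 90 minutes is 11:00-13:20, so the earliest start is 11:00.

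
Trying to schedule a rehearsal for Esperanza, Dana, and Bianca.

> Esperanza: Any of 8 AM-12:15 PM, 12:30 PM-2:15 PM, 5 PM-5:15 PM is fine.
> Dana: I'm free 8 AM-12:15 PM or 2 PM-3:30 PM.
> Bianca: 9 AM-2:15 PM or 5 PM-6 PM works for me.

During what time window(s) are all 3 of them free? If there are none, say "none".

09:00-12:15, 14:00-14:15

Esperanza ∩ Dana: 08:00-12:15, 14:00-14:15.
Esperanza ∩ Dana ∩ Bianca: 09:00-12:15, 14:00-14:15.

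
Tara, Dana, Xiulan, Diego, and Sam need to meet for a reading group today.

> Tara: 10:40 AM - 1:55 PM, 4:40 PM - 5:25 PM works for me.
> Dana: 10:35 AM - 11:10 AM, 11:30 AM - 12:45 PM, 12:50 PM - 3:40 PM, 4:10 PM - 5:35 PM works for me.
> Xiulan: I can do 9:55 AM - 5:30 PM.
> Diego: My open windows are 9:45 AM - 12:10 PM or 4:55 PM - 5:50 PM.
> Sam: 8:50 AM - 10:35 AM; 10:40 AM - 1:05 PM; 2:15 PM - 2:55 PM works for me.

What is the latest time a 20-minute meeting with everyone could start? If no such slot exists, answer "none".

11:50

Tara ∩ Dana: 10:40-11:10, 11:30-12:45, 12:50-13:55, 16:40-17:25.
Tara ∩ Dana ∩ Xiulan: 10:40-11:10, 11:30-12:45, 12:50-13:55, 16:40-17:25.
Tara ∩ Dana ∩ Xiulan ∩ Diego: 10:40-11:10, 11:30-12:10, 16:55-17:25.
Tara ∩ Dana ∩ Xiulan ∩ Diego ∩ Sam: 10:40-11:10, 11:30-12:10.
So the common availability across everyone is 10:40-11:10, 11:30-12:10.
The last common window of at least 20 minutes is 11:30-12:10; a 20-minute meeting can start as late as 11:50 and still end by 12:10.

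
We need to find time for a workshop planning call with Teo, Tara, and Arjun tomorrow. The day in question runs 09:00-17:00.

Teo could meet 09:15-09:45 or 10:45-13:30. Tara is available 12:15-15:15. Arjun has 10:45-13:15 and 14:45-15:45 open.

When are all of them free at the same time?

Teo ∩ Tara: 12:15-13:30.
Teo ∩ Tara ∩ Arjun: 12:15-13:15.

12:15-13:15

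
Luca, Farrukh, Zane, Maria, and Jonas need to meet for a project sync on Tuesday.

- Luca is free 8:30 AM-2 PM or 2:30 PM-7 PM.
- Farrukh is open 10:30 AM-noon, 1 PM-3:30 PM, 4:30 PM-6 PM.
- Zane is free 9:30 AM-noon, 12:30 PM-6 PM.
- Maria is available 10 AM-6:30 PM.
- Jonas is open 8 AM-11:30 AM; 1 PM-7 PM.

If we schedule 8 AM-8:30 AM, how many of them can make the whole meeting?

Jonas can make the full 08:00-08:30 slot — that's 1.

1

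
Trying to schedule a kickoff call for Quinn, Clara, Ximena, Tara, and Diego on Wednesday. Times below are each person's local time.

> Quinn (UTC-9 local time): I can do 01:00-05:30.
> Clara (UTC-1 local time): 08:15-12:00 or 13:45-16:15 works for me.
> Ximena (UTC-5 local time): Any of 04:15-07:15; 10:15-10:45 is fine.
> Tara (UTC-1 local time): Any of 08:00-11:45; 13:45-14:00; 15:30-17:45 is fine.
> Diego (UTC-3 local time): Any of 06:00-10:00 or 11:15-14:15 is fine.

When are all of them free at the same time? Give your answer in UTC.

10:00-12:15

Quinn in UTC: 10:00-14:30 (add 9h to convert from UTC-9).
Clara in UTC: 09:15-13:00, 14:45-17:15 (add 1h to convert from UTC-1).
Ximena in UTC: 09:15-12:15, 15:15-15:45 (add 5h to convert from UTC-5).
Tara in UTC: 09:00-12:45, 14:45-15:00, 16:30-18:45 (add 1h to convert from UTC-1).
Diego in UTC: 09:00-13:00, 14:15-17:15 (add 3h to convert from UTC-3).
Quinn ∩ Clara: 10:00-13:00.
Quinn ∩ Clara ∩ Ximena: 10:00-12:15.
Quinn ∩ Clara ∩ Ximena ∩ Tara: 10:00-12:15.
Quinn ∩ Clara ∩ Ximena ∩ Tara ∩ Diego: 10:00-12:15.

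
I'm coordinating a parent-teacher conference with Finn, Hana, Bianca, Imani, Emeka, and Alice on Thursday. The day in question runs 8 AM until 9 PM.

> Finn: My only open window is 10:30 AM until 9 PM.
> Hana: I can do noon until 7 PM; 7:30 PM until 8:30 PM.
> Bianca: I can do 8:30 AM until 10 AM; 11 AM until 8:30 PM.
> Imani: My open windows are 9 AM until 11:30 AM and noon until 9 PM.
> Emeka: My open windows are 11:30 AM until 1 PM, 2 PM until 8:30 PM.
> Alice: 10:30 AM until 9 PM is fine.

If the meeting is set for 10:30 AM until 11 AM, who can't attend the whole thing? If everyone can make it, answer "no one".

Bianca, Emeka, Hana

Finn: free for 10:30-11:00. Hana: not fully free for 10:30-11:00. Bianca: not fully free for 10:30-11:00. Imani: free for 10:30-11:00. Emeka: not fully free for 10:30-11:00. Alice: free for 10:30-11:00.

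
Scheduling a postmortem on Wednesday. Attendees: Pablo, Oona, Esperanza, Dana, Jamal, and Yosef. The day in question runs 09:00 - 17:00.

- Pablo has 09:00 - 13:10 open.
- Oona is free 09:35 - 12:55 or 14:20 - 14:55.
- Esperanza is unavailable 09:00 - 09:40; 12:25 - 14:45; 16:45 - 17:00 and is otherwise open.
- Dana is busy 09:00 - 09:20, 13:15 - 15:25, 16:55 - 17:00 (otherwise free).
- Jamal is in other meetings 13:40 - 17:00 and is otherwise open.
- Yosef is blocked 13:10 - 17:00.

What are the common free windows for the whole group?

09:40-12:25

Pablo free: 09:00-13:10.
Oona free: 09:35-12:55, 14:20-14:55.
Esperanza free: 09:40-12:25, 14:45-16:45 (invert busy blocks within the working day).
Dana free: 09:20-13:15, 15:25-16:55 (invert busy blocks within the working day).
Jamal free: 09:00-13:40 (invert busy blocks within the working day).
Yosef free: 09:00-13:10 (invert busy blocks within the working day).
Pablo ∩ Oona: 09:35-12:55.
Pablo ∩ Oona ∩ Esperanza: 09:40-12:25.
Pablo ∩ Oona ∩ Esperanza ∩ Dana: 09:40-12:25.
Pablo ∩ Oona ∩ Esperanza ∩ Dana ∩ Jamal: 09:40-12:25.
Pablo ∩ Oona ∩ Esperanza ∩ Dana ∩ Jamal ∩ Yosef: 09:40-12:25.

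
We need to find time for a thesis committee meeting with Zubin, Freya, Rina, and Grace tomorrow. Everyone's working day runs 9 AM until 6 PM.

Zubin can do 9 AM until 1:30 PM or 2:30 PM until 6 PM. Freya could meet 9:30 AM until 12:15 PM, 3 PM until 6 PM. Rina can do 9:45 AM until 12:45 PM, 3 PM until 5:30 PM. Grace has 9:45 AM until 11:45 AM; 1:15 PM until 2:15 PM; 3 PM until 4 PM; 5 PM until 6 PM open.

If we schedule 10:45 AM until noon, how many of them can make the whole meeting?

Zubin, Freya, and Rina can make the full 10:45-12:00 slot — that's 3.

3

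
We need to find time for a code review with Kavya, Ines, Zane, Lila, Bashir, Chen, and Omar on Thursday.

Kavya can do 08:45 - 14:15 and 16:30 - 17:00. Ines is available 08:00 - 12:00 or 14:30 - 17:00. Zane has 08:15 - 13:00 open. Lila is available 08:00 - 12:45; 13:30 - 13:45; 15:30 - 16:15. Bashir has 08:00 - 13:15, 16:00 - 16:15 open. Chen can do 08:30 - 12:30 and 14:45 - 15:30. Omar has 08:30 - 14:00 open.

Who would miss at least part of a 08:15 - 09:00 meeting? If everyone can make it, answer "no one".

Kavya: not fully free for 08:15-09:00. Ines: free for 08:15-09:00. Zane: free for 08:15-09:00. Lila: free for 08:15-09:00. Bashir: free for 08:15-09:00. Chen: not fully free for 08:15-09:00. Omar: not fully free for 08:15-09:00.

Chen, Kavya, Omar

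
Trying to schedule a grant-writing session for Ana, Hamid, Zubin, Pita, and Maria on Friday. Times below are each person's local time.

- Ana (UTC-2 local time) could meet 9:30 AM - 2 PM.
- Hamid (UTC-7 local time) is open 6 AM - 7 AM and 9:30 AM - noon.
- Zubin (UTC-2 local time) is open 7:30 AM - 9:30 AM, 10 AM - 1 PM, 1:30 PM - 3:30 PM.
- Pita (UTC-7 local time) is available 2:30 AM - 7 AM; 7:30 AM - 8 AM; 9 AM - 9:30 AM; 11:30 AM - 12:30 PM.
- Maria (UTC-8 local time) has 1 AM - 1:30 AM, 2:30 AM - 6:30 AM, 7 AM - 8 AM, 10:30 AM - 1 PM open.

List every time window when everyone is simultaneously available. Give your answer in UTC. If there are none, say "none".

13:00-14:00

Ana in UTC: 11:30-16:00 (add 2h to convert from UTC-2).
Hamid in UTC: 13:00-14:00, 16:30-19:00 (add 7h to convert from UTC-7).
Zubin in UTC: 09:30-11:30, 12:00-15:00, 15:30-17:30 (add 2h to convert from UTC-2).
Pita in UTC: 09:30-14:00, 14:30-15:00, 16:00-16:30, 18:30-19:30 (add 7h to convert from UTC-7).
Maria in UTC: 09:00-09:30, 10:30-14:30, 15:00-16:00, 18:30-21:00 (add 8h to convert from UTC-8).
Ana ∩ Hamid: 13:00-14:00.
Ana ∩ Hamid ∩ Zubin: 13:00-14:00.
Ana ∩ Hamid ∩ Zubin ∩ Pita: 13:00-14:00.
Ana ∩ Hamid ∩ Zubin ∩ Pita ∩ Maria: 13:00-14:00.
Those are the intersection windows.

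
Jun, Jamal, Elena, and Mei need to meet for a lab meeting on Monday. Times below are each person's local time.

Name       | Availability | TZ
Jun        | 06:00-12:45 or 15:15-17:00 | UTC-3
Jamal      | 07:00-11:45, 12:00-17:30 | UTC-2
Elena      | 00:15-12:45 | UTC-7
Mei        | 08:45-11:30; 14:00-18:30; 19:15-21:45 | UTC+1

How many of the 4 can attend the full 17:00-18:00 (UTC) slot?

2

Jun in UTC: 09:00-15:45, 18:15-20:00 (add 3h to convert from UTC-3).
Jamal in UTC: 09:00-13:45, 14:00-19:30 (add 2h to convert from UTC-2).
Elena in UTC: 07:15-19:45 (add 7h to convert from UTC-7).
Mei in UTC: 07:45-10:30, 13:00-17:30, 18:15-20:45 (subtract 1h to convert from UTC+1).
Jamal and Elena can make the full 17:00-18:00 slot — that's 2.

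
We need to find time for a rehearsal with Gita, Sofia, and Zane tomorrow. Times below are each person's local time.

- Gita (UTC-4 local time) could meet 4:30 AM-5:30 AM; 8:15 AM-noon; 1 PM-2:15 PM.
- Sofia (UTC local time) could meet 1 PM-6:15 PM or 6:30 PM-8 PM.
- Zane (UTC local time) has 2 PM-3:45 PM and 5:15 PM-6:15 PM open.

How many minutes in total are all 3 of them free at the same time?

165

Gita in UTC: 08:30-09:30, 12:15-16:00, 17:00-18:15 (add 4h to convert from UTC-4).
Sofia in UTC: 13:00-18:15, 18:30-20:00.
Zane in UTC: 14:00-15:45, 17:15-18:15.
Gita ∩ Sofia: 13:00-16:00, 17:00-18:15.
Gita ∩ Sofia ∩ Zane: 14:00-15:45, 17:15-18:15.
So the common availability across everyone is 14:00-15:45, 17:15-18:15.
Summing the common windows: 105 + 60 = 165 minutes.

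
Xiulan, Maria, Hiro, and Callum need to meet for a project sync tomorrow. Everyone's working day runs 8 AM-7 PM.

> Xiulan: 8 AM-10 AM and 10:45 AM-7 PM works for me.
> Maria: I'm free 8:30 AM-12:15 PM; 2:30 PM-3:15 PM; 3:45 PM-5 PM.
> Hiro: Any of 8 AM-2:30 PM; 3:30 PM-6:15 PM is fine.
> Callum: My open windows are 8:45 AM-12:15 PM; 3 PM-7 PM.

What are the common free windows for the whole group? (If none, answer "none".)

08:45-10:00, 10:45-12:15, 15:45-17:00

Xiulan ∩ Maria: 08:30-10:00, 10:45-12:15, 14:30-15:15, 15:45-17:00.
Xiulan ∩ Maria ∩ Hiro: 08:30-10:00, 10:45-12:15, 15:45-17:00.
Xiulan ∩ Maria ∩ Hiro ∩ Callum: 08:45-10:00, 10:45-12:15, 15:45-17:00.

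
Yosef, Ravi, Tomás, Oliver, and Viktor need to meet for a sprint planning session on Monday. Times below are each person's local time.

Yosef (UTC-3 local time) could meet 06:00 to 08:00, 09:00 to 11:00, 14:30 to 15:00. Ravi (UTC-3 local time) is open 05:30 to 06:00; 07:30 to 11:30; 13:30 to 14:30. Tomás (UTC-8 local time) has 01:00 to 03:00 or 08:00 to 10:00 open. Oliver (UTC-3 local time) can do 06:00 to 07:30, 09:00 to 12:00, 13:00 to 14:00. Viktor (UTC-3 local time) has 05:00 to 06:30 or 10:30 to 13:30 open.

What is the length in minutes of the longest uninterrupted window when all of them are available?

Yosef in UTC: 09:00-11:00, 12:00-14:00, 17:30-18:00 (add 3h to convert from UTC-3).
Ravi in UTC: 08:30-09:00, 10:30-14:30, 16:30-17:30 (add 3h to convert from UTC-3).
Tomás in UTC: 09:00-11:00, 16:00-18:00 (add 8h to convert from UTC-8).
Oliver in UTC: 09:00-10:30, 12:00-15:00, 16:00-17:00 (add 3h to convert from UTC-3).
Viktor in UTC: 08:00-09:30, 13:30-16:30 (add 3h to convert from UTC-3).
Yosef ∩ Ravi: 10:30-11:00, 12:00-14:00.
Yosef ∩ Ravi ∩ Tomás: 10:30-11:00.
Yosef ∩ Ravi ∩ Tomás ∩ Oliver: ∅.
Yosef ∩ Ravi ∩ Tomás ∩ Oliver ∩ Viktor: ∅.
There is no time when everyone is free.
No common window exists, so the longest block is 0 minutes.

0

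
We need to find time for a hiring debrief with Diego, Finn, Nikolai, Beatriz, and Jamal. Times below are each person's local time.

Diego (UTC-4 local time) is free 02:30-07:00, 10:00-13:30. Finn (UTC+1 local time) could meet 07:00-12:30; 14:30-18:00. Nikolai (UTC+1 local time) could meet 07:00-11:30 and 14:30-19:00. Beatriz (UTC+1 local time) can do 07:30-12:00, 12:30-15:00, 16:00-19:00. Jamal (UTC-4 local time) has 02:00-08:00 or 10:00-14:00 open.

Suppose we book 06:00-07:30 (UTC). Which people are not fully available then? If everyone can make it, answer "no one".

Beatriz, Diego

Diego in UTC: 06:30-11:00, 14:00-17:30 (add 4h to convert from UTC-4).
Finn in UTC: 06:00-11:30, 13:30-17:00 (subtract 1h to convert from UTC+1).
Nikolai in UTC: 06:00-10:30, 13:30-18:00 (subtract 1h to convert from UTC+1).
Beatriz in UTC: 06:30-11:00, 11:30-14:00, 15:00-18:00 (subtract 1h to convert from UTC+1).
Jamal in UTC: 06:00-12:00, 14:00-18:00 (add 4h to convert from UTC-4).
Diego: not fully free for 06:00-07:30. Finn: free for 06:00-07:30. Nikolai: free for 06:00-07:30. Beatriz: not fully free for 06:00-07:30. Jamal: free for 06:00-07:30.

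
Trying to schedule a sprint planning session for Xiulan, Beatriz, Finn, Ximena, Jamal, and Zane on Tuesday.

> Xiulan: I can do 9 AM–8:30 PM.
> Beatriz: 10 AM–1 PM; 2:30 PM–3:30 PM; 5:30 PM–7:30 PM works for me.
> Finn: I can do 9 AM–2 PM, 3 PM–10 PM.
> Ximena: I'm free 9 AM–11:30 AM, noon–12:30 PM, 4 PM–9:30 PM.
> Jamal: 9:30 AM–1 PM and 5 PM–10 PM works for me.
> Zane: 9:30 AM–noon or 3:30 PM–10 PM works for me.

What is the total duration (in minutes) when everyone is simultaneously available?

210

Xiulan ∩ Beatriz: 10:00-13:00, 14:30-15:30, 17:30-19:30.
Xiulan ∩ Beatriz ∩ Finn: 10:00-13:00, 15:00-15:30, 17:30-19:30.
Xiulan ∩ Beatriz ∩ Finn ∩ Ximena: 10:00-11:30, 12:00-12:30, 17:30-19:30.
Xiulan ∩ Beatriz ∩ Finn ∩ Ximena ∩ Jamal: 10:00-11:30, 12:00-12:30, 17:30-19:30.
Xiulan ∩ Beatriz ∩ Finn ∩ Ximena ∩ Jamal ∩ Zane: 10:00-11:30, 17:30-19:30.
Those are the intersection windows.
Summing the common windows: 90 + 120 = 210 minutes.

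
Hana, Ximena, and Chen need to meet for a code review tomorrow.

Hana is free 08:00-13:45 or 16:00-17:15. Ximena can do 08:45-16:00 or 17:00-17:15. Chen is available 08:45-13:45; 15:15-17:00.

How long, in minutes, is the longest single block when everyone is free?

Hana ∩ Ximena: 08:45-13:45, 17:00-17:15.
Hana ∩ Ximena ∩ Chen: 08:45-13:45.
Those are the intersection windows.
The longest is 08:45-13:45 at 300 minutes.

300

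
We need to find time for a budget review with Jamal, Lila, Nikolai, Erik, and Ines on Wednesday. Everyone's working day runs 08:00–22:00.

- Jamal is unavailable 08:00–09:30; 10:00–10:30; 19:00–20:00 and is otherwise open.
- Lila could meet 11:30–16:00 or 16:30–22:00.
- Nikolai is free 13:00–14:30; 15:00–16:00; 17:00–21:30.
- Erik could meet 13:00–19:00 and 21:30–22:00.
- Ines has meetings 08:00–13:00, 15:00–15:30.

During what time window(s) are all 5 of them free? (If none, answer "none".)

Jamal free: 09:30-10:00, 10:30-19:00, 20:00-22:00 (invert busy blocks within the working day).
Lila free: 11:30-16:00, 16:30-22:00.
Nikolai free: 13:00-14:30, 15:00-16:00, 17:00-21:30.
Erik free: 13:00-19:00, 21:30-22:00.
Ines free: 13:00-15:00, 15:30-22:00 (invert busy blocks within the working day).
Jamal ∩ Lila: 11:30-16:00, 16:30-19:00, 20:00-22:00.
Jamal ∩ Lila ∩ Nikolai: 13:00-14:30, 15:00-16:00, 17:00-19:00, 20:00-21:30.
Jamal ∩ Lila ∩ Nikolai ∩ Erik: 13:00-14:30, 15:00-16:00, 17:00-19:00.
Jamal ∩ Lila ∩ Nikolai ∩ Erik ∩ Ines: 13:00-14:30, 15:30-16:00, 17:00-19:00.
Those are the intersection windows.

13:00-14:30, 15:30-16:00, 17:00-19:00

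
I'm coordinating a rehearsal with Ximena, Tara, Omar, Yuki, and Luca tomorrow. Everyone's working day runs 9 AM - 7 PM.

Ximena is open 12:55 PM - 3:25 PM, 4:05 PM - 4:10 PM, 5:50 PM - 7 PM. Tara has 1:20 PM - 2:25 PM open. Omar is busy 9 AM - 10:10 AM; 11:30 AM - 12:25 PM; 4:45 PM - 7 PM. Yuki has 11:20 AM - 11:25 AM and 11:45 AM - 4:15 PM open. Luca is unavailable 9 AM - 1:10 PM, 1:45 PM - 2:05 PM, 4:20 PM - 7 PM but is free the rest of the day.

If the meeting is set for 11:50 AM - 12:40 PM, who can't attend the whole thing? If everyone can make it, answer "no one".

Luca, Omar, Tara, Ximena

Ximena free: 12:55-15:25, 16:05-16:10, 17:50-19:00.
Tara free: 13:20-14:25.
Omar free: 10:10-11:30, 12:25-16:45 (invert busy blocks within the working day).
Yuki free: 11:20-11:25, 11:45-16:15.
Luca free: 13:10-13:45, 14:05-16:20 (invert busy blocks within the working day).
Ximena: not fully free for 11:50-12:40. Tara: not fully free for 11:50-12:40. Omar: not fully free for 11:50-12:40. Yuki: free for 11:50-12:40. Luca: not fully free for 11:50-12:40.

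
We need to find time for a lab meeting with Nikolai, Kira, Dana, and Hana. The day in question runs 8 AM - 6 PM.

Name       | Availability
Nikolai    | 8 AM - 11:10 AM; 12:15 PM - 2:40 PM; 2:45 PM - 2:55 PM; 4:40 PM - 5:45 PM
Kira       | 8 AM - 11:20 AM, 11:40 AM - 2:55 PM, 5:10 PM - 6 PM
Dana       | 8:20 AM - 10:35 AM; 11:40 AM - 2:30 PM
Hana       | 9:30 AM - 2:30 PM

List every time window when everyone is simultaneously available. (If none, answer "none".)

Nikolai ∩ Kira: 08:00-11:10, 12:15-14:40, 14:45-14:55, 17:10-17:45.
Nikolai ∩ Kira ∩ Dana: 08:20-10:35, 12:15-14:30.
Nikolai ∩ Kira ∩ Dana ∩ Hana: 09:30-10:35, 12:15-14:30.
So the common availability across everyone is 09:30-10:35, 12:15-14:30.

09:30-10:35, 12:15-14:30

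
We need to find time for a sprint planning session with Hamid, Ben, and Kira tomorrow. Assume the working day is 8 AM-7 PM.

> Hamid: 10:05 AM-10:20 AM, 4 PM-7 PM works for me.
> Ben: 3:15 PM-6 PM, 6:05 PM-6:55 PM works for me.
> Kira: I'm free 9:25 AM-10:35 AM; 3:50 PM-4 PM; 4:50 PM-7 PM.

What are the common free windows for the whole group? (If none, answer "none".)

Hamid ∩ Ben: 16:00-18:00, 18:05-18:55.
Hamid ∩ Ben ∩ Kira: 16:50-18:00, 18:05-18:55.

16:50-18:00, 18:05-18:55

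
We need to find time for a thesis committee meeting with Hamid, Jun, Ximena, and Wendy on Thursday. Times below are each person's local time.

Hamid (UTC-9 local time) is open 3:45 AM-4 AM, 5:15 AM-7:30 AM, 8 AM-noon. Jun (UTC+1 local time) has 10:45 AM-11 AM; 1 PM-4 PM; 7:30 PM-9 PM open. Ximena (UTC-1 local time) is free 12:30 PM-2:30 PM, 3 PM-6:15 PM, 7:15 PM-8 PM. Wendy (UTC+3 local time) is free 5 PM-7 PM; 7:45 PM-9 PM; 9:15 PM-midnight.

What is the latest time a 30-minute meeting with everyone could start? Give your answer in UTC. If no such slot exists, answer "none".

18:45

Hamid in UTC: 12:45-13:00, 14:15-16:30, 17:00-21:00 (add 9h to convert from UTC-9).
Jun in UTC: 09:45-10:00, 12:00-15:00, 18:30-20:00 (subtract 1h to convert from UTC+1).
Ximena in UTC: 13:30-15:30, 16:00-19:15, 20:15-21:00 (add 1h to convert from UTC-1).
Wendy in UTC: 14:00-16:00, 16:45-18:00, 18:15-21:00 (subtract 3h to convert from UTC+3).
Hamid ∩ Jun: 12:45-13:00, 14:15-15:00, 18:30-20:00.
Hamid ∩ Jun ∩ Ximena: 14:15-15:00, 18:30-19:15.
Hamid ∩ Jun ∩ Ximena ∩ Wendy: 14:15-15:00, 18:30-19:15.
The last common window of at least 30 minutes is 18:30-19:15; a 30-minute meeting can start as late as 18:45 and still end by 19:15.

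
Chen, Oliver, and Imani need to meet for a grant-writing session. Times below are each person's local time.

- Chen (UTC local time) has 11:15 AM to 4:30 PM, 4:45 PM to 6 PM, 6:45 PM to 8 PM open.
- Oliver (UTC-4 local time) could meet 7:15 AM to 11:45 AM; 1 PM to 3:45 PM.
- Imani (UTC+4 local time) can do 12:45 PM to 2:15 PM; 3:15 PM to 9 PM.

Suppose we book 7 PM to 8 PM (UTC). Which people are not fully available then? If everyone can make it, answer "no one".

Chen in UTC: 11:15-16:30, 16:45-18:00, 18:45-20:00.
Oliver in UTC: 11:15-15:45, 17:00-19:45 (add 4h to convert from UTC-4).
Imani in UTC: 08:45-10:15, 11:15-17:00 (subtract 4h to convert from UTC+4).
Chen: free for 19:00-20:00. Oliver: not fully free for 19:00-20:00. Imani: not fully free for 19:00-20:00.

Imani, Oliver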